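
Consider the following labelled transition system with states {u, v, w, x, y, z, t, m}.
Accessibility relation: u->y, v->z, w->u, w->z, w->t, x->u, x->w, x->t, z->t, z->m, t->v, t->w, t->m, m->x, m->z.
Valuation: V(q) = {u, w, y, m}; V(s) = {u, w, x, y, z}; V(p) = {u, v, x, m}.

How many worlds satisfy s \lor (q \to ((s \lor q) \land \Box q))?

Let φ = s \lor (q \to ((s \lor q) \land \Box q)). Evaluate φ at each world:
  u (successors {y}): φ is true.
  v (successors {z}): φ is true.
  w (successors {u, z, t}): φ is true.
  x (successors {u, w, t}): φ is true.
  y (successors ∅): φ is true.
  z (successors {t, m}): φ is true.
  t (successors {v, w, m}): φ is true.
  m (successors {x, z}): φ is false.
For instance, at x:
  At x: s is true, q \to ((s \lor q) \land \Box q) is true, so s \lor (q \to ((s \lor q) \land \Box q)) is true.
    At x: q is false, (s \lor q) \land \Box q is false, so q \to ((s \lor q) \land \Box q) is true.
      At x: s \lor q is true, \Box q is false, so (s \lor q) \land \Box q is false.
Satisfying worlds: {u, v, w, x, y, z, t}

7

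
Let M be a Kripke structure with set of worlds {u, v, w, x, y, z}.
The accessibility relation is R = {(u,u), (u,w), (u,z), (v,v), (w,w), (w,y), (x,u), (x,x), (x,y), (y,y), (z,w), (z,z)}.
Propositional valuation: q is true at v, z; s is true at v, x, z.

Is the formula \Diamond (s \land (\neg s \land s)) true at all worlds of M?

Let φ = \Diamond (s \land (\neg s \land s)). Evaluate φ at each world:
  u (successors {u, w, z}): φ is false.
  v (successors {v}): φ is false.
  w (successors {w, y}): φ is false.
  x (successors {u, x, y}): φ is false.
  y (successors {y}): φ is false.
  z (successors {w, z}): φ is false.
Detail at u (counterexample):
  At u: \Diamond (s \land (\neg s \land s)) requires s \land (\neg s \land s) at some successor in {u, w, z}.
    At u: s \land (\neg s \land s) is false.
    At w: s \land (\neg s \land s) is false.
    At z: s \land (\neg s \land s) is false.
  So \Diamond (s \land (\neg s \land s)) is false at u.

No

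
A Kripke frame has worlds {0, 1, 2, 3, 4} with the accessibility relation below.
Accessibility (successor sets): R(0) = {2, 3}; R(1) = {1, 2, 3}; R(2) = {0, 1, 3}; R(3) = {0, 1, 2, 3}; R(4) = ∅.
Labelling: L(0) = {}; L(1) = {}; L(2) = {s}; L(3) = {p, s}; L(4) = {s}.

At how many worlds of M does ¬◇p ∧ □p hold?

Let φ = ¬◇p ∧ □p. Evaluate φ at each world:
  0 (successors {2, 3}): φ is false.
  1 (successors {1, 2, 3}): φ is false.
  2 (successors {0, 1, 3}): φ is false.
  3 (successors {0, 1, 2, 3}): φ is false.
  4 (successors ∅): φ is true.
For instance, at 3:
  At 3: ¬◇p is false, □p is false, so ¬◇p ∧ □p is false.
    At 3: ◇p is true, so ¬◇p is false.
      At 3: ◇p requires p at some successor in {0, 1, 2, 3}.
        p holds at 3, so ◇p is true at 3.
    At 3: □p requires p at every successor {0, 1, 2, 3}.
      p fails at 0, so □p is false at 3.
Satisfying worlds: {4}

1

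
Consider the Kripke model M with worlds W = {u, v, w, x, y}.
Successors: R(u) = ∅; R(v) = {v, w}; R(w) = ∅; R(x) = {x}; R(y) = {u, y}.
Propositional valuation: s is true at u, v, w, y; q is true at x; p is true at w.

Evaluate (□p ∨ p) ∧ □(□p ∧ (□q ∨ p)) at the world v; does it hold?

No

At v: □p ∨ p is false, □(□p ∧ (□q ∨ p)) is false, so (□p ∨ p) ∧ □(□p ∧ (□q ∨ p)) is false.
  At v: □p is false, p is false, so □p ∨ p is false.
    At v: □p requires p at every successor {v, w}.
      p fails at v, so □p is false at v.
  At v: □(□p ∧ (□q ∨ p)) requires □p ∧ (□q ∨ p) at every successor {v, w}.
    □p ∧ (□q ∨ p) fails at v, so □(□p ∧ (□q ∨ p)) is false at v.
      At v: □p is false, □q ∨ p is false, so □p ∧ (□q ∨ p) is false.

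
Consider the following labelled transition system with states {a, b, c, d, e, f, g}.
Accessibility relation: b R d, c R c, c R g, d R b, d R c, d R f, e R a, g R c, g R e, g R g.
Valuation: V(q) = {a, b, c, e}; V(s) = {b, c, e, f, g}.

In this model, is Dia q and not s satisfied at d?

Yes

At d: Dia q is true, not s is true, so Dia q and not s is true.
  At d: Dia q requires q at some successor in {b, c, f}.
    q holds at b, so Dia q is true at d.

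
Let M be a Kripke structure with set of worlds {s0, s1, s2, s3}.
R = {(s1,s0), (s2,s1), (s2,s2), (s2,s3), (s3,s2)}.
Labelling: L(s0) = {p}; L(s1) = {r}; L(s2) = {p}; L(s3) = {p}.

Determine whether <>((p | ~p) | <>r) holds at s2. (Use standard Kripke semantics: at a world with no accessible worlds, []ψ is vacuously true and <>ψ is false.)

Recall that <>ψ holds at a world iff ψ holds at some accessible world.
At s2: <>((p | ~p) | <>r) requires (p | ~p) | <>r at some successor in {s1, s2, s3}.
  (p | ~p) | <>r holds at s1, so <>((p | ~p) | <>r) is true at s2.
    At s1: p | ~p is true, <>r is false, so (p | ~p) | <>r is true.
      At s1: <>r requires r at some successor in {s0}.
        At s0: r is false.
      So <>r is false at s1.

Yes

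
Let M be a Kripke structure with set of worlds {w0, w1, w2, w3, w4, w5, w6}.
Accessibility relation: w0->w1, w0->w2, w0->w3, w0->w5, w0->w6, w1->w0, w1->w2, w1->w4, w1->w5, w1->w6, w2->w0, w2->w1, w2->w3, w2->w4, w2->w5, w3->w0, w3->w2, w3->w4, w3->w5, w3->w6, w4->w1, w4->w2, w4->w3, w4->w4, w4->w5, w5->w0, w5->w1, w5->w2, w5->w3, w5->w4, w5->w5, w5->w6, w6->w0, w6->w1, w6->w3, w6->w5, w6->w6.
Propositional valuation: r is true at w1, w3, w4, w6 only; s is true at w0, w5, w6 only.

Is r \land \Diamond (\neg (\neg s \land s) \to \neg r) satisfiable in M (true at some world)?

Let φ = r \land \Diamond (\neg (\neg s \land s) \to \neg r). Evaluate φ at each world:
  w0 (successors {w1, w2, w3, w5, w6}): φ is false.
  w1 (successors {w0, w2, w4, w5, w6}): φ is true.
  w2 (successors {w0, w1, w3, w4, w5}): φ is false.
  w3 (successors {w0, w2, w4, w5, w6}): φ is true.
  w4 (successors {w1, w2, w3, w4, w5}): φ is true.
  w5 (successors {w0, w1, w2, w3, w4, w5, w6}): φ is false.
  w6 (successors {w0, w1, w3, w5, w6}): φ is true.
Detail at w1 (witness):
  At w1: r is true, \Diamond (\neg (\neg s \land s) \to \neg r) is true, so r \land \Diamond (\neg (\neg s \land s) \to \neg r) is true.
    At w1: \Diamond (\neg (\neg s \land s) \to \neg r) requires \neg (\neg s \land s) \to \neg r at some successor in {w0, w2, w4, w5, w6}.
      \neg (\neg s \land s) \to \neg r holds at w0, so \Diamond (\neg (\neg s \land s) \to \neg r) is true at w1.

Yes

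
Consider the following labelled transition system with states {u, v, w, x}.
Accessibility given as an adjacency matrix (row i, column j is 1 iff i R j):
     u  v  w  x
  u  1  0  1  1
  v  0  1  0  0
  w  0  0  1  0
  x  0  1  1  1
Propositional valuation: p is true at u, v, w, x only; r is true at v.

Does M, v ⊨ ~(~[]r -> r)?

No

At v: ~[]r -> r is true, so ~(~[]r -> r) is false.
  At v: ~[]r is false, r is true, so ~[]r -> r is true.
    At v: []r is true, so ~[]r is false.
      At v: []r requires r at every successor {v}.
        At v: r is true.
      So []r is true at v.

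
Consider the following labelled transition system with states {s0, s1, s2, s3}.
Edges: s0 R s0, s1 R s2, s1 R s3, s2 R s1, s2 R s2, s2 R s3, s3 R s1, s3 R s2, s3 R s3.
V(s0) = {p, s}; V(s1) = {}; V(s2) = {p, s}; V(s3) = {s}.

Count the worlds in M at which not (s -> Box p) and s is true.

Recall that Box ψ holds at a world iff ψ holds at every accessible world, and Dia ψ holds iff ψ holds at some accessible world.
Let φ = not (s -> Box p) and s. Evaluate φ at each world:
  s0 (successors {s0}): φ is false.
  s1 (successors {s2, s3}): φ is false.
  s2 (successors {s1, s2, s3}): φ is true.
  s3 (successors {s1, s2, s3}): φ is true.
For instance, at s0:
  At s0: not (s -> Box p) is false, s is true, so not (s -> Box p) and s is false.
    At s0: s -> Box p is true, so not (s -> Box p) is false.
      At s0: s is true, Box p is true, so s -> Box p is true.
Satisfying worlds: {s2, s3}

2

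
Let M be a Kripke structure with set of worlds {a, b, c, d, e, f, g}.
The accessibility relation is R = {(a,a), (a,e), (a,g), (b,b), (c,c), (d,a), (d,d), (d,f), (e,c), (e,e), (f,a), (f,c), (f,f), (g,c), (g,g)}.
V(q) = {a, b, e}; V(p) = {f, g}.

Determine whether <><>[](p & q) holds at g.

At g: <><>[](p & q) requires <>[](p & q) at some successor in {c, g}.
  At c: <>[](p & q) is false.
  At g: <>[](p & q) is false.
So <><>[](p & q) is false at g.

No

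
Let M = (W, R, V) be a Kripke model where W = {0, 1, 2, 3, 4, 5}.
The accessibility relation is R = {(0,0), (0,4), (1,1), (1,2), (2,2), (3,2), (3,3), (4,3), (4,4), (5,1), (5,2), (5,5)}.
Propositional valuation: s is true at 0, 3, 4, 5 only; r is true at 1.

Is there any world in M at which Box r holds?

Let φ = Box r. Evaluate φ at each world:
  0 (successors {0, 4}): φ is false.
  1 (successors {1, 2}): φ is false.
  2 (successors {2}): φ is false.
  3 (successors {2, 3}): φ is false.
  4 (successors {3, 4}): φ is false.
  5 (successors {1, 2, 5}): φ is false.
For instance, at 3:
  At 3: Box r requires r at every successor {2, 3}.
    r fails at 2, so Box r is false at 3.

No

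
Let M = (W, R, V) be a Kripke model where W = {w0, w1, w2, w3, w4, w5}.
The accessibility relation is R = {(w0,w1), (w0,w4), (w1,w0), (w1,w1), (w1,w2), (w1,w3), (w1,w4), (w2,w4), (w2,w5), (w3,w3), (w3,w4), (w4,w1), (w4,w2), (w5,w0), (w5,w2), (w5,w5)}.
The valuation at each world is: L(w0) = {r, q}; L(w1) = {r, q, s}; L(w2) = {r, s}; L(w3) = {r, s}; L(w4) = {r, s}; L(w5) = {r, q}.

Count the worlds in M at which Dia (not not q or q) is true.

5

Let φ = Dia (not not q or q). Evaluate φ at each world:
  w0 (successors {w1, w4}): φ is true.
  w1 (successors {w0, w1, w2, w3, w4}): φ is true.
  w2 (successors {w4, w5}): φ is true.
  w3 (successors {w3, w4}): φ is false.
  w4 (successors {w1, w2}): φ is true.
  w5 (successors {w0, w2, w5}): φ is true.
For instance, at w2:
  At w2: Dia (not not q or q) requires not not q or q at some successor in {w4, w5}.
    not not q or q holds at w5, so Dia (not not q or q) is true at w2.
Satisfying worlds: {w0, w1, w2, w4, w5}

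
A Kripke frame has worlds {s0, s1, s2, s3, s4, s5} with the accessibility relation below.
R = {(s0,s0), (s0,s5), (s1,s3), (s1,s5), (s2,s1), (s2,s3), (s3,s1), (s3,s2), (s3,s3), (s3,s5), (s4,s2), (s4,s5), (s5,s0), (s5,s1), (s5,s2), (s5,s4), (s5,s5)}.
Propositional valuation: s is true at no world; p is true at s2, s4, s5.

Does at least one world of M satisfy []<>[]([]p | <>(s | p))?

Yes

Let φ = []<>[]([]p | <>(s | p)). Evaluate φ at each world:
  s0 (successors {s0, s5}): φ is true.
  s1 (successors {s3, s5}): φ is true.
  s2 (successors {s1, s3}): φ is false.
  s3 (successors {s1, s2, s3, s5}): φ is false.
  s4 (successors {s2, s5}): φ is true.
  s5 (successors {s0, s1, s2, s4, s5}): φ is false.
Detail at s0 (witness):
  At s0: []<>[]([]p | <>(s | p)) requires <>[]([]p | <>(s | p)) at every successor {s0, s5}.
      At s0: <>[]([]p | <>(s | p)) requires []([]p | <>(s | p)) at some successor in {s0, s5}.
        []([]p | <>(s | p)) holds at s0, so <>[]([]p | <>(s | p)) is true at s0.
      At s5: <>[]([]p | <>(s | p)) requires []([]p | <>(s | p)) at some successor in {s0, s1, s2, s4, s5}.
        []([]p | <>(s | p)) holds at s0, so <>[]([]p | <>(s | p)) is true at s5.
  So []<>[]([]p | <>(s | p)) is true at s0.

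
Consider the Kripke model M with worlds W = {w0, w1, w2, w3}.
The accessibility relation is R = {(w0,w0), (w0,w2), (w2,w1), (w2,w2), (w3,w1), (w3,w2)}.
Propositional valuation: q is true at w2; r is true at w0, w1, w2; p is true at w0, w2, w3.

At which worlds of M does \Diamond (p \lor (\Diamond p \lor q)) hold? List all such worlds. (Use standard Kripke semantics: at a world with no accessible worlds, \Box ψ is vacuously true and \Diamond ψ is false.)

w0, w2, w3

Recall that \Diamond ψ holds at a world iff ψ holds at some accessible world.
Let φ = \Diamond (p \lor (\Diamond p \lor q)). Evaluate φ at each world:
  w0 (successors {w0, w2}): φ is true.
  w1 (successors ∅): φ is false.
  w2 (successors {w1, w2}): φ is true.
  w3 (successors {w1, w2}): φ is true.
For instance, at w3:
  At w3: \Diamond (p \lor (\Diamond p \lor q)) requires p \lor (\Diamond p \lor q) at some successor in {w1, w2}.
    p \lor (\Diamond p \lor q) holds at w2, so \Diamond (p \lor (\Diamond p \lor q)) is true at w3.
      At w2: p is true, \Diamond p \lor q is true, so p \lor (\Diamond p \lor q) is true.
Satisfying worlds: {w0, w2, w3}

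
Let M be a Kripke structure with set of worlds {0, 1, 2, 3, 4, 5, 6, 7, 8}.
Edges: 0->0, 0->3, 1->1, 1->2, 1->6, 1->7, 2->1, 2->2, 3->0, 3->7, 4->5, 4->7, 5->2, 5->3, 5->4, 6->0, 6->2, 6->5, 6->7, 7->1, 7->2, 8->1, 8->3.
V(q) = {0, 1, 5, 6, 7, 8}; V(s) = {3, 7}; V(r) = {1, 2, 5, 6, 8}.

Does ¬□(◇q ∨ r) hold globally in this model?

No

Let φ = ¬□(◇q ∨ r). Evaluate φ at each world:
  0 (successors {0, 3}): φ is false.
  1 (successors {1, 2, 6, 7}): φ is false.
  2 (successors {1, 2}): φ is false.
  3 (successors {0, 7}): φ is false.
  4 (successors {5, 7}): φ is false.
  5 (successors {2, 3, 4}): φ is false.
  6 (successors {0, 2, 5, 7}): φ is false.
  7 (successors {1, 2}): φ is false.
  8 (successors {1, 3}): φ is false.
Detail at 0 (counterexample):
  At 0: □(◇q ∨ r) is true, so ¬□(◇q ∨ r) is false.
    At 0: □(◇q ∨ r) requires ◇q ∨ r at every successor {0, 3}.
      At 0: ◇q ∨ r is true.
      At 3: ◇q ∨ r is true.
    So □(◇q ∨ r) is true at 0.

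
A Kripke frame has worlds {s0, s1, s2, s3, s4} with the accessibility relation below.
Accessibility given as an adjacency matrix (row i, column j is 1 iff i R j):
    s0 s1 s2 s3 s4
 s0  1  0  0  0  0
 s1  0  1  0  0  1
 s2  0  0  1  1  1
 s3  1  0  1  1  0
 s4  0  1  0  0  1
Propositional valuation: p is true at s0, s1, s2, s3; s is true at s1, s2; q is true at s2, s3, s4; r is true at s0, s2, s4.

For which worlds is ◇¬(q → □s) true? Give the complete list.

s1, s2, s3, s4

Let φ = ◇¬(q → □s). Evaluate φ at each world:
  s0 (successors {s0}): φ is false.
  s1 (successors {s1, s4}): φ is true.
  s2 (successors {s2, s3, s4}): φ is true.
  s3 (successors {s0, s2, s3}): φ is true.
  s4 (successors {s1, s4}): φ is true.
For instance, at s0:
  At s0: ◇¬(q → □s) requires ¬(q → □s) at some successor in {s0}.
    At s0: ¬(q → □s) is false.
  So ◇¬(q → □s) is false at s0.
Satisfying worlds: {s1, s2, s3, s4}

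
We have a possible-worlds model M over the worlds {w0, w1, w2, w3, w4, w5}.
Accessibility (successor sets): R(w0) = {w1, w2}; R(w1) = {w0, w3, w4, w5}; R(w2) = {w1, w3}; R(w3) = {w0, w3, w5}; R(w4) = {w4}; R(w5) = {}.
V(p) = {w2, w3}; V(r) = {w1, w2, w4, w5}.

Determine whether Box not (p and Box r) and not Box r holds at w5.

No

At w5: Box not (p and Box r) is true, not Box r is false, so Box not (p and Box r) and not Box r is false.
  At w5: no accessible worlds, so Box not (p and Box r) holds vacuously.
  At w5: Box r is true, so not Box r is false.
    At w5: no accessible worlds, so Box r holds vacuously.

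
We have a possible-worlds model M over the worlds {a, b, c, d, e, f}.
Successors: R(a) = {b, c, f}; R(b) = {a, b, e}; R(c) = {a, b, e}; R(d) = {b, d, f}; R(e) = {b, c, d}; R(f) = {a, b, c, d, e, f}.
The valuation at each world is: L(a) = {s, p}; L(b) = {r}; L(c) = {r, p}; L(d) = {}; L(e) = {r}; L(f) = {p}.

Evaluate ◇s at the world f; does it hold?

At f: ◇s requires s at some successor in {a, b, c, d, e, f}.
  s holds at a, so ◇s is true at f.

Yes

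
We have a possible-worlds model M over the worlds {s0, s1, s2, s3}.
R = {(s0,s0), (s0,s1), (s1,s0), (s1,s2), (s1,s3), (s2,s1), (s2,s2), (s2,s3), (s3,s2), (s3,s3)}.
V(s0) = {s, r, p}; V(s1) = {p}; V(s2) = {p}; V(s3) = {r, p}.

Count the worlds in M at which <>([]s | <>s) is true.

3

Recall that []ψ holds at a world iff ψ holds at every accessible world, and <>ψ holds iff ψ holds at some accessible world.
Let φ = <>([]s | <>s). Evaluate φ at each world:
  s0 (successors {s0, s1}): φ is true.
  s1 (successors {s0, s2, s3}): φ is true.
  s2 (successors {s1, s2, s3}): φ is true.
  s3 (successors {s2, s3}): φ is false.
For instance, at s3:
  At s3: <>([]s | <>s) requires []s | <>s at some successor in {s2, s3}.
    At s2: []s | <>s is false.
    At s3: []s | <>s is false.
  So <>([]s | <>s) is false at s3.
Satisfying worlds: {s0, s1, s2}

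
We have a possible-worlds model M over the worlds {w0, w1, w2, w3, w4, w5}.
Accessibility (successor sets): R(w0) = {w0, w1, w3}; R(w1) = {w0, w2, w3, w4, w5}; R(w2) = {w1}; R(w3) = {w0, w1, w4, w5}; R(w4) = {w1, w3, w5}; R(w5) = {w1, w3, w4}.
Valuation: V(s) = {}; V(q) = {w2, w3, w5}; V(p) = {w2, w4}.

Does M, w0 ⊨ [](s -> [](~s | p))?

Yes

Recall that []ψ holds at a world iff ψ holds at every accessible world, and <>ψ holds iff ψ holds at some accessible world.
At w0: [](s -> [](~s | p)) requires s -> [](~s | p) at every successor {w0, w1, w3}.
    At w0: s is false, [](~s | p) is true, so s -> [](~s | p) is true.
      At w0: [](~s | p) requires ~s | p at every successor {w0, w1, w3}.
        At w0: ~s | p is true.
        At w1: ~s | p is true.
        At w3: ~s | p is true.
      So [](~s | p) is true at w0.
    At w1: s is false, [](~s | p) is true, so s -> [](~s | p) is true.
      At w1: [](~s | p) requires ~s | p at every successor {w0, w2, w3, w4, w5}.
        At w0: ~s | p is true.
        At w2: ~s | p is true.
        At w3: ~s | p is true.
        At w4: ~s | p is true.
        At w5: ~s | p is true.
      So [](~s | p) is true at w1.
    At w3: s is false, [](~s | p) is true, so s -> [](~s | p) is true.
      At w3: [](~s | p) requires ~s | p at every successor {w0, w1, w4, w5}.
        At w0: ~s | p is true.
        At w1: ~s | p is true.
        At w4: ~s | p is true.
        At w5: ~s | p is true.
      So [](~s | p) is true at w3.
So [](s -> [](~s | p)) is true at w0.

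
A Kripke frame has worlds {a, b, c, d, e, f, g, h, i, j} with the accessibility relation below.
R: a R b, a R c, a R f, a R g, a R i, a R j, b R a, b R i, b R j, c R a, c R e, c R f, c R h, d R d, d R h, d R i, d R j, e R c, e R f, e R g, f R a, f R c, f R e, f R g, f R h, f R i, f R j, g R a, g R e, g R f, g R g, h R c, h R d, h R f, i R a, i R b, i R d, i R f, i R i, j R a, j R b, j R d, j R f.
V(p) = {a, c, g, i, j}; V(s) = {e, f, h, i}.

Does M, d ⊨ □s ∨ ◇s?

Yes

Recall that □ψ holds at a world iff ψ holds at every accessible world, and ◇ψ holds iff ψ holds at some accessible world.
At d: □s is false, ◇s is true, so □s ∨ ◇s is true.
  At d: □s requires s at every successor {d, h, i, j}.
    s fails at d, so □s is false at d.
  At d: ◇s requires s at some successor in {d, h, i, j}.
    s holds at h, so ◇s is true at d.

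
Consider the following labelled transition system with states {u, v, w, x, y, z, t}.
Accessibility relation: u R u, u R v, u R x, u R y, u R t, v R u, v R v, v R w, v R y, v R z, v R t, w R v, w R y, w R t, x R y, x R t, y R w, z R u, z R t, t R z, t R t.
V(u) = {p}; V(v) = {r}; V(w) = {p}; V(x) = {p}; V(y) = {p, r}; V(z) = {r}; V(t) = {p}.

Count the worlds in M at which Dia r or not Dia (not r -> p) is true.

5

Recall that Dia ψ holds at a world iff ψ holds at some accessible world.
Let φ = Dia r or not Dia (not r -> p). Evaluate φ at each world:
  u (successors {u, v, x, y, t}): φ is true.
  v (successors {u, v, w, y, z, t}): φ is true.
  w (successors {v, y, t}): φ is true.
  x (successors {y, t}): φ is true.
  y (successors {w}): φ is false.
  z (successors {u, t}): φ is false.
  t (successors {z, t}): φ is true.
For instance, at x:
  At x: Dia r is true, not Dia (not r -> p) is false, so Dia r or not Dia (not r -> p) is true.
    At x: Dia r requires r at some successor in {y, t}.
      r holds at y, so Dia r is true at x.
    At x: Dia (not r -> p) is true, so not Dia (not r -> p) is false.
      At x: Dia (not r -> p) requires not r -> p at some successor in {y, t}.
        not r -> p holds at y, so Dia (not r -> p) is true at x.
Satisfying worlds: {u, v, w, x, t}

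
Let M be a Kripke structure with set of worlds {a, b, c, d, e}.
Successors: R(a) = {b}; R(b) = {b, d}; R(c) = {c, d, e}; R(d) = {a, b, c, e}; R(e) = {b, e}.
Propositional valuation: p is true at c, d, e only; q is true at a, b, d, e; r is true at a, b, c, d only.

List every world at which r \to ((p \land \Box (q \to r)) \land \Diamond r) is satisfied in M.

e

Let φ = r \to ((p \land \Box (q \to r)) \land \Diamond r). Evaluate φ at each world:
  a (successors {b}): φ is false.
  b (successors {b, d}): φ is false.
  c (successors {c, d, e}): φ is false.
  d (successors {a, b, c, e}): φ is false.
  e (successors {b, e}): φ is true.
For instance, at b:
  At b: r is true, (p \land \Box (q \to r)) \land \Diamond r is false, so r \to ((p \land \Box (q \to r)) \land \Diamond r) is false.
    At b: p \land \Box (q \to r) is false, \Diamond r is true, so (p \land \Box (q \to r)) \land \Diamond r is false.
      At b: p is false, \Box (q \to r) is true, so p \land \Box (q \to r) is false.
      At b: \Diamond r requires r at some successor in {b, d}.
        r holds at b, so \Diamond r is true at b.
Satisfying worlds: {e}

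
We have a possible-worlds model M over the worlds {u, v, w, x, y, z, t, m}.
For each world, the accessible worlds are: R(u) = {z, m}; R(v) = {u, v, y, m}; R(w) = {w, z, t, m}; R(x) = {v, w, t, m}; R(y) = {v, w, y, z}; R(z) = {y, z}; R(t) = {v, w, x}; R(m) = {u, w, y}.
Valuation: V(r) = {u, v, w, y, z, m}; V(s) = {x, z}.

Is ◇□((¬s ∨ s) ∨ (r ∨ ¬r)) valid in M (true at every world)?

Let φ = ◇□((¬s ∨ s) ∨ (r ∨ ¬r)). Evaluate φ at each world:
  u (successors {z, m}): φ is true.
  v (successors {u, v, y, m}): φ is true.
  w (successors {w, z, t, m}): φ is true.
  x (successors {v, w, t, m}): φ is true.
  y (successors {v, w, y, z}): φ is true.
  z (successors {y, z}): φ is true.
  t (successors {v, w, x}): φ is true.
  m (successors {u, w, y}): φ is true.
For instance, at x:
  At x: ◇□((¬s ∨ s) ∨ (r ∨ ¬r)) requires □((¬s ∨ s) ∨ (r ∨ ¬r)) at some successor in {v, w, t, m}.
    □((¬s ∨ s) ∨ (r ∨ ¬r)) holds at v, so ◇□((¬s ∨ s) ∨ (r ∨ ¬r)) is true at x.
      At v: □((¬s ∨ s) ∨ (r ∨ ¬r)) requires (¬s ∨ s) ∨ (r ∨ ¬r) at every successor {u, v, y, m}.
        At u: (¬s ∨ s) ∨ (r ∨ ¬r) is true.
        At v: (¬s ∨ s) ∨ (r ∨ ¬r) is true.
        At y: (¬s ∨ s) ∨ (r ∨ ¬r) is true.
        At m: (¬s ∨ s) ∨ (r ∨ ¬r) is true.
      So □((¬s ∨ s) ∨ (r ∨ ¬r)) is true at v.

Yes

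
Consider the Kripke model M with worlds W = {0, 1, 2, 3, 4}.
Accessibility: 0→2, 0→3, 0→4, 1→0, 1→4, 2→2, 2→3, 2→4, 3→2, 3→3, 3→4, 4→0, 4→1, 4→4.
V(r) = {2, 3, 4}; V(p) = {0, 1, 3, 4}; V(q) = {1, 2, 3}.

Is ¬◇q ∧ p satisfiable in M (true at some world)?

Recall that ◇ψ holds at a world iff ψ holds at some accessible world.
Let φ = ¬◇q ∧ p. Evaluate φ at each world:
  0 (successors {2, 3, 4}): φ is false.
  1 (successors {0, 4}): φ is true.
  2 (successors {2, 3, 4}): φ is false.
  3 (successors {2, 3, 4}): φ is false.
  4 (successors {0, 1, 4}): φ is false.
Detail at 1 (witness):
  At 1: ¬◇q is true, p is true, so ¬◇q ∧ p is true.
    At 1: ◇q is false, so ¬◇q is true.
      At 1: ◇q requires q at some successor in {0, 4}.
        At 0: q is false.
        At 4: q is false.
      So ◇q is false at 1.

Yes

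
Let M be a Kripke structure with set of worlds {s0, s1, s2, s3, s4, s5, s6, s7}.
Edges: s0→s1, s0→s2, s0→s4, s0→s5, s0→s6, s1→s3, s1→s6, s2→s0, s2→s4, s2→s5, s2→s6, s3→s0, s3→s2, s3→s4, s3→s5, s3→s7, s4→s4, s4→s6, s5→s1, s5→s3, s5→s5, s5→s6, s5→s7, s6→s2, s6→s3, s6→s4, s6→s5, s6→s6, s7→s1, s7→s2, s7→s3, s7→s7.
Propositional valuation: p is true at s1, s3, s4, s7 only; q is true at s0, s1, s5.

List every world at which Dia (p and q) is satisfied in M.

Let φ = Dia (p and q). Evaluate φ at each world:
  s0 (successors {s1, s2, s4, s5, s6}): φ is true.
  s1 (successors {s3, s6}): φ is false.
  s2 (successors {s0, s4, s5, s6}): φ is false.
  s3 (successors {s0, s2, s4, s5, s7}): φ is false.
  s4 (successors {s4, s6}): φ is false.
  s5 (successors {s1, s3, s5, s6, s7}): φ is true.
  s6 (successors {s2, s3, s4, s5, s6}): φ is false.
  s7 (successors {s1, s2, s3, s7}): φ is true.
For instance, at s2:
  At s2: Dia (p and q) requires p and q at some successor in {s0, s4, s5, s6}.
    At s0: p and q is false.
    At s4: p and q is false.
    At s5: p and q is false.
    At s6: p and q is false.
  So Dia (p and q) is false at s2.
Satisfying worlds: {s0, s5, s7}

s0, s5, s7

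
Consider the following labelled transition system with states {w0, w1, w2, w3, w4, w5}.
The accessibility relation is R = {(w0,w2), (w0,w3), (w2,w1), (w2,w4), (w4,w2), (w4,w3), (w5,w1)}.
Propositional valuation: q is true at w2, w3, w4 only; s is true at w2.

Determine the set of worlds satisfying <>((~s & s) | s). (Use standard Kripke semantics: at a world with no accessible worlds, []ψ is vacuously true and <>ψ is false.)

w0, w4

Let φ = <>((~s & s) | s). Evaluate φ at each world:
  w0 (successors {w2, w3}): φ is true.
  w1 (successors ∅): φ is false.
  w2 (successors {w1, w4}): φ is false.
  w3 (successors ∅): φ is false.
  w4 (successors {w2, w3}): φ is true.
  w5 (successors {w1}): φ is false.
For instance, at w0:
  At w0: <>((~s & s) | s) requires (~s & s) | s at some successor in {w2, w3}.
    (~s & s) | s holds at w2, so <>((~s & s) | s) is true at w0.
Satisfying worlds: {w0, w4}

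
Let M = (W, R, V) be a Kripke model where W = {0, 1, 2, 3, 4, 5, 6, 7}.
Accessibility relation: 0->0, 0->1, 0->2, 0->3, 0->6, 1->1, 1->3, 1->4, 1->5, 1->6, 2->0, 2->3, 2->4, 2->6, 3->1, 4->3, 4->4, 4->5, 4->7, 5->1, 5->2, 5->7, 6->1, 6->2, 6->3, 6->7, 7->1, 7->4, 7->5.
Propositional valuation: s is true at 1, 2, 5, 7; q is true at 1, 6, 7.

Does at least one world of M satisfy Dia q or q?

Let φ = Dia q or q. Evaluate φ at each world:
  0 (successors {0, 1, 2, 3, 6}): φ is true.
  1 (successors {1, 3, 4, 5, 6}): φ is true.
  2 (successors {0, 3, 4, 6}): φ is true.
  3 (successors {1}): φ is true.
  4 (successors {3, 4, 5, 7}): φ is true.
  5 (successors {1, 2, 7}): φ is true.
  6 (successors {1, 2, 3, 7}): φ is true.
  7 (successors {1, 4, 5}): φ is true.
Detail at 0 (witness):
  At 0: Dia q is true, q is false, so Dia q or q is true.
    At 0: Dia q requires q at some successor in {0, 1, 2, 3, 6}.
      q holds at 1, so Dia q is true at 0.

Yes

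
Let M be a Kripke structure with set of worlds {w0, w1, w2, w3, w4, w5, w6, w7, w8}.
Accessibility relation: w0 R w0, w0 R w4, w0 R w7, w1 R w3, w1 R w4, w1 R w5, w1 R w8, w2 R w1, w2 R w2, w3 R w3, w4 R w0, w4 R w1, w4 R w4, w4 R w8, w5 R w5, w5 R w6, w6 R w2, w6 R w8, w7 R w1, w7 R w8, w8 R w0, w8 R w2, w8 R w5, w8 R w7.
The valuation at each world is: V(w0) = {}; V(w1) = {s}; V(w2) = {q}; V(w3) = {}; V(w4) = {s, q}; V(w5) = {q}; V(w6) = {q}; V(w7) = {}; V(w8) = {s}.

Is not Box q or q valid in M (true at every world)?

Recall that Box ψ holds at a world iff ψ holds at every accessible world, and Dia ψ holds iff ψ holds at some accessible world.
Let φ = not Box q or q. Evaluate φ at each world:
  w0 (successors {w0, w4, w7}): φ is true.
  w1 (successors {w3, w4, w5, w8}): φ is true.
  w2 (successors {w1, w2}): φ is true.
  w3 (successors {w3}): φ is true.
  w4 (successors {w0, w1, w4, w8}): φ is true.
  w5 (successors {w5, w6}): φ is true.
  w6 (successors {w2, w8}): φ is true.
  w7 (successors {w1, w8}): φ is true.
  w8 (successors {w0, w2, w5, w7}): φ is true.
For instance, at w0:
  At w0: not Box q is true, q is false, so not Box q or q is true.
    At w0: Box q is false, so not Box q is true.
      At w0: Box q requires q at every successor {w0, w4, w7}.
        q fails at w0, so Box q is false at w0.

Yes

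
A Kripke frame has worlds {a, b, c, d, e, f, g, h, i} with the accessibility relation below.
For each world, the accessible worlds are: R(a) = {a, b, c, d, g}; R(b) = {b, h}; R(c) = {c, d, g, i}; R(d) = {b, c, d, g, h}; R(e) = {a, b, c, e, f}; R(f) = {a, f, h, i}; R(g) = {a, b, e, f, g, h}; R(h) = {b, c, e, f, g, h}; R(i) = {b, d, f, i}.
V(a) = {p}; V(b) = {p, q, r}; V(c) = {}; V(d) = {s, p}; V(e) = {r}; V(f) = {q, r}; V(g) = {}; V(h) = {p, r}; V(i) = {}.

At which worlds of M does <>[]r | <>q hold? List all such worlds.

Recall that []ψ holds at a world iff ψ holds at every accessible world, and <>ψ holds iff ψ holds at some accessible world.
Let φ = <>[]r | <>q. Evaluate φ at each world:
  a (successors {a, b, c, d, g}): φ is true.
  b (successors {b, h}): φ is true.
  c (successors {c, d, g, i}): φ is false.
  d (successors {b, c, d, g, h}): φ is true.
  e (successors {a, b, c, e, f}): φ is true.
  f (successors {a, f, h, i}): φ is true.
  g (successors {a, b, e, f, g, h}): φ is true.
  h (successors {b, c, e, f, g, h}): φ is true.
  i (successors {b, d, f, i}): φ is true.
For instance, at g:
  At g: <>[]r is true, <>q is true, so <>[]r | <>q is true.
    At g: <>[]r requires []r at some successor in {a, b, e, f, g, h}.
      []r holds at b, so <>[]r is true at g.
    At g: <>q requires q at some successor in {a, b, e, f, g, h}.
      q holds at b, so <>q is true at g.
Satisfying worlds: {a, b, d, e, f, g, h, i}

a, b, d, e, f, g, h, i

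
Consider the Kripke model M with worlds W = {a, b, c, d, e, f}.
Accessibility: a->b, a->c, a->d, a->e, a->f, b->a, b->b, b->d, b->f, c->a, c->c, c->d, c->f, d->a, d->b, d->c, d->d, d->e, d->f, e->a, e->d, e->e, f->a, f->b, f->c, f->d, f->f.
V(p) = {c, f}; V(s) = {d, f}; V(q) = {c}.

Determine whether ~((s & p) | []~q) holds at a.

Yes

At a: (s & p) | []~q is false, so ~((s & p) | []~q) is true.
  At a: s & p is false, []~q is false, so (s & p) | []~q is false.
    At a: []~q requires ~q at every successor {b, c, d, e, f}.
      ~q fails at c, so []~q is false at a.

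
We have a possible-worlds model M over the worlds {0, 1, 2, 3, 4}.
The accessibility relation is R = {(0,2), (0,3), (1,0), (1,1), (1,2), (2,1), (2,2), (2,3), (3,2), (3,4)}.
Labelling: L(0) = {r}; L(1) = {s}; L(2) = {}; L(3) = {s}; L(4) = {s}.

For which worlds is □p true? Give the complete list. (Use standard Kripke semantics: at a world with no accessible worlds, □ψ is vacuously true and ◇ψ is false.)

4

Let φ = □p. Evaluate φ at each world:
  0 (successors {2, 3}): φ is false.
  1 (successors {0, 1, 2}): φ is false.
  2 (successors {1, 2, 3}): φ is false.
  3 (successors {2, 4}): φ is false.
  4 (successors ∅): φ is true.
For instance, at 0:
  At 0: □p requires p at every successor {2, 3}.
    p fails at 2, so □p is false at 0.
Satisfying worlds: {4}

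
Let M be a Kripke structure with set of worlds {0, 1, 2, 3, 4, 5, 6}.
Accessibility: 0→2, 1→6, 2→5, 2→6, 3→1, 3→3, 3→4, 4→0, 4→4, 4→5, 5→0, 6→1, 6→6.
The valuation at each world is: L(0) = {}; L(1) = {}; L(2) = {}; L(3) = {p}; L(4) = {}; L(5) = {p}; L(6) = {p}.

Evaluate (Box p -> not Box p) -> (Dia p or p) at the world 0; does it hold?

At 0: Box p -> not Box p is true, Dia p or p is false, so (Box p -> not Box p) -> (Dia p or p) is false.
  At 0: Box p is false, not Box p is true, so Box p -> not Box p is true.
    At 0: Box p requires p at every successor {2}.
      p fails at 2, so Box p is false at 0.
    At 0: Box p is false, so not Box p is true.
      At 0: Box p requires p at every successor {2}.
        p fails at 2, so Box p is false at 0.
  At 0: Dia p is false, p is false, so Dia p or p is false.
    At 0: Dia p requires p at some successor in {2}.
      At 2: p is false.
    So Dia p is false at 0.

No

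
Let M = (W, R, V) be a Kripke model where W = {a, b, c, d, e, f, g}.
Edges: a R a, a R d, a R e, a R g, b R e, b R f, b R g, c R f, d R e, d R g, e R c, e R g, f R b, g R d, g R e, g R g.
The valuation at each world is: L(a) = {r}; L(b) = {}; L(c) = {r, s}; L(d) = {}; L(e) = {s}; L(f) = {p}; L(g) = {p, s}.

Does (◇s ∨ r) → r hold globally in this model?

Let φ = (◇s ∨ r) → r. Evaluate φ at each world:
  a (successors {a, d, e, g}): φ is true.
  b (successors {e, f, g}): φ is false.
  c (successors {f}): φ is true.
  d (successors {e, g}): φ is false.
  e (successors {c, g}): φ is false.
  f (successors {b}): φ is true.
  g (successors {d, e, g}): φ is false.
Detail at b (counterexample):
  At b: ◇s ∨ r is true, r is false, so (◇s ∨ r) → r is false.
    At b: ◇s is true, r is false, so ◇s ∨ r is true.
      At b: ◇s requires s at some successor in {e, f, g}.
        s holds at e, so ◇s is true at b.

No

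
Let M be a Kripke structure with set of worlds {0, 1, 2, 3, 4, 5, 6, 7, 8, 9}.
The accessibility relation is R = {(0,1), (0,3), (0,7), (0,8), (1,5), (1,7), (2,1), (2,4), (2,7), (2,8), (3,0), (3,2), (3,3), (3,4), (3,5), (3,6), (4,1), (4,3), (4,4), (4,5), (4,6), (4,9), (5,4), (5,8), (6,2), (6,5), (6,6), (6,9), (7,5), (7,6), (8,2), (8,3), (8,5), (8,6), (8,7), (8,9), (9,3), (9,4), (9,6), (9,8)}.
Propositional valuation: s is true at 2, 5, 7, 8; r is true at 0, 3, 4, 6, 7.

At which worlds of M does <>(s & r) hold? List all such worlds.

Let φ = <>(s & r). Evaluate φ at each world:
  0 (successors {1, 3, 7, 8}): φ is true.
  1 (successors {5, 7}): φ is true.
  2 (successors {1, 4, 7, 8}): φ is true.
  3 (successors {0, 2, 3, 4, 5, 6}): φ is false.
  4 (successors {1, 3, 4, 5, 6, 9}): φ is false.
  5 (successors {4, 8}): φ is false.
  6 (successors {2, 5, 6, 9}): φ is false.
  7 (successors {5, 6}): φ is false.
  8 (successors {2, 3, 5, 6, 7, 9}): φ is true.
  9 (successors {3, 4, 6, 8}): φ is false.
For instance, at 7:
  At 7: <>(s & r) requires s & r at some successor in {5, 6}.
    At 5: s & r is false.
    At 6: s & r is false.
  So <>(s & r) is false at 7.
Satisfying worlds: {0, 1, 2, 8}

0, 1, 2, 8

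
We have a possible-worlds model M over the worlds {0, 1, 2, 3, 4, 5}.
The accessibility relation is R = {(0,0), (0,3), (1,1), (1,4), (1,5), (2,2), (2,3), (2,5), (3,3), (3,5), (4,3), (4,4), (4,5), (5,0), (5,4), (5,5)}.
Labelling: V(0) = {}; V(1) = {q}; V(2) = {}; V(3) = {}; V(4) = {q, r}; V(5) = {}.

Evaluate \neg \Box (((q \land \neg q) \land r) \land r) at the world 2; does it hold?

Recall that \Box ψ holds at a world iff ψ holds at every accessible world, and \Diamond ψ holds iff ψ holds at some accessible world.
At 2: \Box (((q \land \neg q) \land r) \land r) is false, so \neg \Box (((q \land \neg q) \land r) \land r) is true.
  At 2: \Box (((q \land \neg q) \land r) \land r) requires ((q \land \neg q) \land r) \land r at every successor {2, 3, 5}.
    ((q \land \neg q) \land r) \land r fails at 2, so \Box (((q \land \neg q) \land r) \land r) is false at 2.

Yes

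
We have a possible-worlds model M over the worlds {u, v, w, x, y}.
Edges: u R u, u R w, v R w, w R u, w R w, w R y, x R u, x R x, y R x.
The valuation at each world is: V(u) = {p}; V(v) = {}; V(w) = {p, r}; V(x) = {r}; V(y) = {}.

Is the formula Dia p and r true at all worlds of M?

Let φ = Dia p and r. Evaluate φ at each world:
  u (successors {u, w}): φ is false.
  v (successors {w}): φ is false.
  w (successors {u, w, y}): φ is true.
  x (successors {u, x}): φ is true.
  y (successors {x}): φ is false.
Detail at u (counterexample):
  At u: Dia p is true, r is false, so Dia p and r is false.
    At u: Dia p requires p at some successor in {u, w}.
      p holds at u, so Dia p is true at u.

No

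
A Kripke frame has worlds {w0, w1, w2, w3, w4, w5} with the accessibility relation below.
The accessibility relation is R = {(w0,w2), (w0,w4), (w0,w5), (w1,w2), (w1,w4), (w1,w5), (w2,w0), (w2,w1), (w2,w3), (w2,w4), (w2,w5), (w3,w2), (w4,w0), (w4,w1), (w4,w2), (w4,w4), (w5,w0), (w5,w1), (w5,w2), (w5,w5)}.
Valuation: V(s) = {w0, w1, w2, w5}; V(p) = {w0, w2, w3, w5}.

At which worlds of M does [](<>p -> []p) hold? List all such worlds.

none

Let φ = [](<>p -> []p). Evaluate φ at each world:
  w0 (successors {w2, w4, w5}): φ is false.
  w1 (successors {w2, w4, w5}): φ is false.
  w2 (successors {w0, w1, w3, w4, w5}): φ is false.
  w3 (successors {w2}): φ is false.
  w4 (successors {w0, w1, w2, w4}): φ is false.
  w5 (successors {w0, w1, w2, w5}): φ is false.
For instance, at w0:
  At w0: [](<>p -> []p) requires <>p -> []p at every successor {w2, w4, w5}.
    <>p -> []p fails at w2, so [](<>p -> []p) is false at w0.
      At w2: <>p is true, []p is false, so <>p -> []p is false.
Satisfying worlds: none.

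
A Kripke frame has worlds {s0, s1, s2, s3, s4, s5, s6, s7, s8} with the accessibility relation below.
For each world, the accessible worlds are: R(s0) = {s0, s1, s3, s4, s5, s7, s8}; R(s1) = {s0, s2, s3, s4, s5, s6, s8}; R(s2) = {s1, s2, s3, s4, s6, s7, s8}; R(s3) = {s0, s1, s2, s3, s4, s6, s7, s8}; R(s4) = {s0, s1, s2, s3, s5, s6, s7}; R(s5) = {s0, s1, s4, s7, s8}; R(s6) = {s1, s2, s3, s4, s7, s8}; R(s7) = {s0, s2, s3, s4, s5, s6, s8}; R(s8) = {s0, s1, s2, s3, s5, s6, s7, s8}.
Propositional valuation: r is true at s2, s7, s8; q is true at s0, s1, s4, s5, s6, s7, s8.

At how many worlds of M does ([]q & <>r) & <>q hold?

Let φ = ([]q & <>r) & <>q. Evaluate φ at each world:
  s0 (successors {s0, s1, s3, s4, s5, s7, s8}): φ is false.
  s1 (successors {s0, s2, s3, s4, s5, s6, s8}): φ is false.
  s2 (successors {s1, s2, s3, s4, s6, s7, s8}): φ is false.
  s3 (successors {s0, s1, s2, s3, s4, s6, s7, s8}): φ is false.
  s4 (successors {s0, s1, s2, s3, s5, s6, s7}): φ is false.
  s5 (successors {s0, s1, s4, s7, s8}): φ is true.
  s6 (successors {s1, s2, s3, s4, s7, s8}): φ is false.
  s7 (successors {s0, s2, s3, s4, s5, s6, s8}): φ is false.
  s8 (successors {s0, s1, s2, s3, s5, s6, s7, s8}): φ is false.
For instance, at s8:
  At s8: []q & <>r is false, <>q is true, so ([]q & <>r) & <>q is false.
    At s8: []q is false, <>r is true, so []q & <>r is false.
      At s8: []q requires q at every successor {s0, s1, s2, s3, s5, s6, s7, s8}.
        q fails at s2, so []q is false at s8.
      At s8: <>r requires r at some successor in {s0, s1, s2, s3, s5, s6, s7, s8}.
        r holds at s2, so <>r is true at s8.
    At s8: <>q requires q at some successor in {s0, s1, s2, s3, s5, s6, s7, s8}.
      q holds at s0, so <>q is true at s8.
Satisfying worlds: {s5}

1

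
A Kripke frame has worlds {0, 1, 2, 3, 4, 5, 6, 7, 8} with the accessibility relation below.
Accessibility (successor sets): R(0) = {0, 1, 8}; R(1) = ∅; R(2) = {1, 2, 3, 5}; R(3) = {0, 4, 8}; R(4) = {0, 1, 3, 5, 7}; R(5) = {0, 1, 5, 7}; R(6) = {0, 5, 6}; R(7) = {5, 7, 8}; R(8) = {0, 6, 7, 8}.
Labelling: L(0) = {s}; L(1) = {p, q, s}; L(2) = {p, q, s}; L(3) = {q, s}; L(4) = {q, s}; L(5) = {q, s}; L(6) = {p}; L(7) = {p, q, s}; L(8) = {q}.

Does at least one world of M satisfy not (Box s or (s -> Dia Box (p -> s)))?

Let φ = not (Box s or (s -> Dia Box (p -> s))). Evaluate φ at each world:
  0 (successors {0, 1, 8}): φ is false.
  1 (successors ∅): φ is false.
  2 (successors {1, 2, 3, 5}): φ is false.
  3 (successors {0, 4, 8}): φ is false.
  4 (successors {0, 1, 3, 5, 7}): φ is false.
  5 (successors {0, 1, 5, 7}): φ is false.
  6 (successors {0, 5, 6}): φ is false.
  7 (successors {5, 7, 8}): φ is false.
  8 (successors {0, 6, 7, 8}): φ is false.
For instance, at 3:
  At 3: Box s or (s -> Dia Box (p -> s)) is true, so not (Box s or (s -> Dia Box (p -> s))) is false.
    At 3: Box s is false, s -> Dia Box (p -> s) is true, so Box s or (s -> Dia Box (p -> s)) is true.
      At 3: Box s requires s at every successor {0, 4, 8}.
        s fails at 8, so Box s is false at 3.
      At 3: s is true, Dia Box (p -> s) is true, so s -> Dia Box (p -> s) is true.

No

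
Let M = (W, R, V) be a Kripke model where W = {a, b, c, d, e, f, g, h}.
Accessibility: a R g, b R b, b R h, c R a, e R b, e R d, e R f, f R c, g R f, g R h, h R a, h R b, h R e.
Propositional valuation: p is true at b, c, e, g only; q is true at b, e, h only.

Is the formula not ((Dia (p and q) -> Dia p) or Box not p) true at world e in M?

At e: (Dia (p and q) -> Dia p) or Box not p is true, so not ((Dia (p and q) -> Dia p) or Box not p) is false.
  At e: Dia (p and q) -> Dia p is true, Box not p is false, so (Dia (p and q) -> Dia p) or Box not p is true.
    At e: Dia (p and q) is true, Dia p is true, so Dia (p and q) -> Dia p is true.
      At e: Dia (p and q) requires p and q at some successor in {b, d, f}.
        p and q holds at b, so Dia (p and q) is true at e.
      At e: Dia p requires p at some successor in {b, d, f}.
        p holds at b, so Dia p is true at e.
    At e: Box not p requires not p at every successor {b, d, f}.
      not p fails at b, so Box not p is false at e.

No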